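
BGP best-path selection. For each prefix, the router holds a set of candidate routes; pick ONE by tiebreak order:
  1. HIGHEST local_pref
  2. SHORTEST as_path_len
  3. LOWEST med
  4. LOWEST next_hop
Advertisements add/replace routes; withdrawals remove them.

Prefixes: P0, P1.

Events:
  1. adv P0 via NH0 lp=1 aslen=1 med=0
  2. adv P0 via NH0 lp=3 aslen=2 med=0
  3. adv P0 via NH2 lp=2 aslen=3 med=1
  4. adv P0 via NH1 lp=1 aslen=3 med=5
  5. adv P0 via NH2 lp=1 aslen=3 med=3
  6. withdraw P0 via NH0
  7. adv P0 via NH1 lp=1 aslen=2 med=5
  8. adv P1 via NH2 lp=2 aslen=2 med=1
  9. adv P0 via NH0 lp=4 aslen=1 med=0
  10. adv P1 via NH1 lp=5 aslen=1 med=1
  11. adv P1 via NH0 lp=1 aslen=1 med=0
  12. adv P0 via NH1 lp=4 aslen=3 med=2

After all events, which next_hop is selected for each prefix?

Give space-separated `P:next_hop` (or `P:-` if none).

Answer: P0:NH0 P1:NH1

Derivation:
Op 1: best P0=NH0 P1=-
Op 2: best P0=NH0 P1=-
Op 3: best P0=NH0 P1=-
Op 4: best P0=NH0 P1=-
Op 5: best P0=NH0 P1=-
Op 6: best P0=NH2 P1=-
Op 7: best P0=NH1 P1=-
Op 8: best P0=NH1 P1=NH2
Op 9: best P0=NH0 P1=NH2
Op 10: best P0=NH0 P1=NH1
Op 11: best P0=NH0 P1=NH1
Op 12: best P0=NH0 P1=NH1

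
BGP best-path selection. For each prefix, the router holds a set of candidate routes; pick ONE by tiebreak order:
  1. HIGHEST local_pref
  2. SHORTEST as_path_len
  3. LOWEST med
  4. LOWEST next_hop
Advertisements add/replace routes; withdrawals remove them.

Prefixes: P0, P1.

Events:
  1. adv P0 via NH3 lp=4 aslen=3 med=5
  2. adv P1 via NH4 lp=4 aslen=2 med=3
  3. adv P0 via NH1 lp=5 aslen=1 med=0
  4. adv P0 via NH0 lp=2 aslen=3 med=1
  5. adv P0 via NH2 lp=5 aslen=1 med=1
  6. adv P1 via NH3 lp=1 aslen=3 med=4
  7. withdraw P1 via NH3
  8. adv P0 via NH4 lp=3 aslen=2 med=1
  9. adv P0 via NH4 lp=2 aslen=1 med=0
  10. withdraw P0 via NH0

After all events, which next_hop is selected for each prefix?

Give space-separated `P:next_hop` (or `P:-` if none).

Answer: P0:NH1 P1:NH4

Derivation:
Op 1: best P0=NH3 P1=-
Op 2: best P0=NH3 P1=NH4
Op 3: best P0=NH1 P1=NH4
Op 4: best P0=NH1 P1=NH4
Op 5: best P0=NH1 P1=NH4
Op 6: best P0=NH1 P1=NH4
Op 7: best P0=NH1 P1=NH4
Op 8: best P0=NH1 P1=NH4
Op 9: best P0=NH1 P1=NH4
Op 10: best P0=NH1 P1=NH4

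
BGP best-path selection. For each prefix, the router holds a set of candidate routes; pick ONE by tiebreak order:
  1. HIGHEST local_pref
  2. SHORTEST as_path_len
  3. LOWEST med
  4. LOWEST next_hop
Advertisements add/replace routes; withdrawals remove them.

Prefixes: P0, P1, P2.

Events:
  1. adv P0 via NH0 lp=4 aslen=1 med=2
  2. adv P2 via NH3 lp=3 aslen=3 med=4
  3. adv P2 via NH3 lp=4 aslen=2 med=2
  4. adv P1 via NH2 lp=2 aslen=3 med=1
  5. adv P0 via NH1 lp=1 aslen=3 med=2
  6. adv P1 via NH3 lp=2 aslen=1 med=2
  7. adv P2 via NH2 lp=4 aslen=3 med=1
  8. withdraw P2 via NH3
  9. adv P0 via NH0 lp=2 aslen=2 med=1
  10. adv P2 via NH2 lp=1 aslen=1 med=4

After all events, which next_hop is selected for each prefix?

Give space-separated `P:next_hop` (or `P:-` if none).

Op 1: best P0=NH0 P1=- P2=-
Op 2: best P0=NH0 P1=- P2=NH3
Op 3: best P0=NH0 P1=- P2=NH3
Op 4: best P0=NH0 P1=NH2 P2=NH3
Op 5: best P0=NH0 P1=NH2 P2=NH3
Op 6: best P0=NH0 P1=NH3 P2=NH3
Op 7: best P0=NH0 P1=NH3 P2=NH3
Op 8: best P0=NH0 P1=NH3 P2=NH2
Op 9: best P0=NH0 P1=NH3 P2=NH2
Op 10: best P0=NH0 P1=NH3 P2=NH2

Answer: P0:NH0 P1:NH3 P2:NH2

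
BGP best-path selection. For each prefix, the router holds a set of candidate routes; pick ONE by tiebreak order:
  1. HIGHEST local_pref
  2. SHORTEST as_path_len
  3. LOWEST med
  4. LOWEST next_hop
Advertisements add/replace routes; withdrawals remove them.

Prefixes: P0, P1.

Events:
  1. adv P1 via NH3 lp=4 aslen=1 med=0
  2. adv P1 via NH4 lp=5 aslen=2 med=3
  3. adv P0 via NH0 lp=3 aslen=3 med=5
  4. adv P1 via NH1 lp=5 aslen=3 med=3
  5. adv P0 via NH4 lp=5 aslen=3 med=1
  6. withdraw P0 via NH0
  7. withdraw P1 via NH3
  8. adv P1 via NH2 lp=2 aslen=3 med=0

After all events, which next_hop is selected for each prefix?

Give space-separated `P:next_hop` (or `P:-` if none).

Op 1: best P0=- P1=NH3
Op 2: best P0=- P1=NH4
Op 3: best P0=NH0 P1=NH4
Op 4: best P0=NH0 P1=NH4
Op 5: best P0=NH4 P1=NH4
Op 6: best P0=NH4 P1=NH4
Op 7: best P0=NH4 P1=NH4
Op 8: best P0=NH4 P1=NH4

Answer: P0:NH4 P1:NH4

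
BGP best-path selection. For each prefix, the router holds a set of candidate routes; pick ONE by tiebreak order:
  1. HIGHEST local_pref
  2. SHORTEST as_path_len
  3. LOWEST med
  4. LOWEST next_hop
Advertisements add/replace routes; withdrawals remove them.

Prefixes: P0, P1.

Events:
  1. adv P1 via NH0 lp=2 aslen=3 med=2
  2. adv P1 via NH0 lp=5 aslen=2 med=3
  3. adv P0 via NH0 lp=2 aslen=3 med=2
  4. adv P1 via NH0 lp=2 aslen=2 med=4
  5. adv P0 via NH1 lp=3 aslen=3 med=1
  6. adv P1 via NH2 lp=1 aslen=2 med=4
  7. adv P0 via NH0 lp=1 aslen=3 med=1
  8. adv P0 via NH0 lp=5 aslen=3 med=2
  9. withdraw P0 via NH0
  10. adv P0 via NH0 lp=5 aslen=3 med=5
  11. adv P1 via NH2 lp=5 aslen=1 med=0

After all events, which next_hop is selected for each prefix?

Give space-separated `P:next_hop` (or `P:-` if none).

Answer: P0:NH0 P1:NH2

Derivation:
Op 1: best P0=- P1=NH0
Op 2: best P0=- P1=NH0
Op 3: best P0=NH0 P1=NH0
Op 4: best P0=NH0 P1=NH0
Op 5: best P0=NH1 P1=NH0
Op 6: best P0=NH1 P1=NH0
Op 7: best P0=NH1 P1=NH0
Op 8: best P0=NH0 P1=NH0
Op 9: best P0=NH1 P1=NH0
Op 10: best P0=NH0 P1=NH0
Op 11: best P0=NH0 P1=NH2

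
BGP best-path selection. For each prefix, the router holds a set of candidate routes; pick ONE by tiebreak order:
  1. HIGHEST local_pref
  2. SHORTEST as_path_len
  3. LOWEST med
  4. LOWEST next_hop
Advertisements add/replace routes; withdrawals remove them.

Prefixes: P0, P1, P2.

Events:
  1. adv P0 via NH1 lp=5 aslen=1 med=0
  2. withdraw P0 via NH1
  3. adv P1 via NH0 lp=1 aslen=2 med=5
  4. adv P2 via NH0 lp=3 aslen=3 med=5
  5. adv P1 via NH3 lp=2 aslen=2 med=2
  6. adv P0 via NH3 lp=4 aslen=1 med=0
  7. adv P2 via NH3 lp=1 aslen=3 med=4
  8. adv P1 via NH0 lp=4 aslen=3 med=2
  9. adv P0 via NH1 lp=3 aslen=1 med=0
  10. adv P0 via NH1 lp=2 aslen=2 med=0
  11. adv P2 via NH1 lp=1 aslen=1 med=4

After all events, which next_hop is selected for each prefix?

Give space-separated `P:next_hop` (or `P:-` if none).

Answer: P0:NH3 P1:NH0 P2:NH0

Derivation:
Op 1: best P0=NH1 P1=- P2=-
Op 2: best P0=- P1=- P2=-
Op 3: best P0=- P1=NH0 P2=-
Op 4: best P0=- P1=NH0 P2=NH0
Op 5: best P0=- P1=NH3 P2=NH0
Op 6: best P0=NH3 P1=NH3 P2=NH0
Op 7: best P0=NH3 P1=NH3 P2=NH0
Op 8: best P0=NH3 P1=NH0 P2=NH0
Op 9: best P0=NH3 P1=NH0 P2=NH0
Op 10: best P0=NH3 P1=NH0 P2=NH0
Op 11: best P0=NH3 P1=NH0 P2=NH0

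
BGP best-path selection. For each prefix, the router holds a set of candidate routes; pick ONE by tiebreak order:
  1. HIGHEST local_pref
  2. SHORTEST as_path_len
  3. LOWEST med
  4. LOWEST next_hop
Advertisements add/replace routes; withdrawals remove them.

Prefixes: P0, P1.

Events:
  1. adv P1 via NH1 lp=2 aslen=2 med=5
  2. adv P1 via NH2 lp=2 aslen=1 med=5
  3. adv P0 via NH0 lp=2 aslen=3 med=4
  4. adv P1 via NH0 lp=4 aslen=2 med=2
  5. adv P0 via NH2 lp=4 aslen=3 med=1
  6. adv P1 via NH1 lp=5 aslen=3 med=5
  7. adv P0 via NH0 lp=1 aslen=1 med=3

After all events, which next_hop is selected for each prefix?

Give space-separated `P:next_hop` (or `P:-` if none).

Op 1: best P0=- P1=NH1
Op 2: best P0=- P1=NH2
Op 3: best P0=NH0 P1=NH2
Op 4: best P0=NH0 P1=NH0
Op 5: best P0=NH2 P1=NH0
Op 6: best P0=NH2 P1=NH1
Op 7: best P0=NH2 P1=NH1

Answer: P0:NH2 P1:NH1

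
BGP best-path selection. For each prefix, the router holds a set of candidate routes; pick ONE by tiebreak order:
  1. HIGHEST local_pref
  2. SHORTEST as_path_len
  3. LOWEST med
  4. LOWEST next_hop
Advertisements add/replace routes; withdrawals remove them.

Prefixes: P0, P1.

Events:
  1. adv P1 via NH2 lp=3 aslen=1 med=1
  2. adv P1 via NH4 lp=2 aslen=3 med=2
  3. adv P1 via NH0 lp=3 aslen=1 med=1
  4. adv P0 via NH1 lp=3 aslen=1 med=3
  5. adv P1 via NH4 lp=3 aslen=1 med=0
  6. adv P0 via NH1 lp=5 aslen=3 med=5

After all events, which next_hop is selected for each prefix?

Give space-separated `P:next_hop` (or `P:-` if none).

Answer: P0:NH1 P1:NH4

Derivation:
Op 1: best P0=- P1=NH2
Op 2: best P0=- P1=NH2
Op 3: best P0=- P1=NH0
Op 4: best P0=NH1 P1=NH0
Op 5: best P0=NH1 P1=NH4
Op 6: best P0=NH1 P1=NH4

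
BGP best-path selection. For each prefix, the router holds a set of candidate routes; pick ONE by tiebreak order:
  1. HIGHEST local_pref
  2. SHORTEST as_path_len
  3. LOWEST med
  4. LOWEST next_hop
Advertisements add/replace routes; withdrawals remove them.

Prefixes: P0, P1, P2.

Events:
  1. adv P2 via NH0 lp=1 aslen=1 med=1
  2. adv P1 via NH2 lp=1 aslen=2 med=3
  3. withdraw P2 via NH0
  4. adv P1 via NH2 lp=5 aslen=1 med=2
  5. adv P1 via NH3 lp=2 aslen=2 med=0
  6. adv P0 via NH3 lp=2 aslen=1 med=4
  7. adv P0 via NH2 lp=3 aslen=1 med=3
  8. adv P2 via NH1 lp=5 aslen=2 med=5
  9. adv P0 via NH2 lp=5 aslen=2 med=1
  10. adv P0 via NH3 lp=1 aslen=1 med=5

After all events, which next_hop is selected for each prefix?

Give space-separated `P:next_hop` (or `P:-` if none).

Op 1: best P0=- P1=- P2=NH0
Op 2: best P0=- P1=NH2 P2=NH0
Op 3: best P0=- P1=NH2 P2=-
Op 4: best P0=- P1=NH2 P2=-
Op 5: best P0=- P1=NH2 P2=-
Op 6: best P0=NH3 P1=NH2 P2=-
Op 7: best P0=NH2 P1=NH2 P2=-
Op 8: best P0=NH2 P1=NH2 P2=NH1
Op 9: best P0=NH2 P1=NH2 P2=NH1
Op 10: best P0=NH2 P1=NH2 P2=NH1

Answer: P0:NH2 P1:NH2 P2:NH1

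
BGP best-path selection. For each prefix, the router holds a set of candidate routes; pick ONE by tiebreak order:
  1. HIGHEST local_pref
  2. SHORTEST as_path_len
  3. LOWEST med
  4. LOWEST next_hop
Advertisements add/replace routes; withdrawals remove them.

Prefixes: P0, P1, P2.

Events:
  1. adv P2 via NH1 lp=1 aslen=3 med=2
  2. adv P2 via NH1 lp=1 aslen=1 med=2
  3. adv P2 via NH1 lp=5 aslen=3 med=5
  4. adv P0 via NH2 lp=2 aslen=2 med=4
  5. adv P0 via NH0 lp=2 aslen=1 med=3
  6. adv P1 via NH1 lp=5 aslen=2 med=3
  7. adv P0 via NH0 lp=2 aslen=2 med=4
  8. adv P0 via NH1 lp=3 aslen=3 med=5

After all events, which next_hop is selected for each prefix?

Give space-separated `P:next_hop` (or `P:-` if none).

Answer: P0:NH1 P1:NH1 P2:NH1

Derivation:
Op 1: best P0=- P1=- P2=NH1
Op 2: best P0=- P1=- P2=NH1
Op 3: best P0=- P1=- P2=NH1
Op 4: best P0=NH2 P1=- P2=NH1
Op 5: best P0=NH0 P1=- P2=NH1
Op 6: best P0=NH0 P1=NH1 P2=NH1
Op 7: best P0=NH0 P1=NH1 P2=NH1
Op 8: best P0=NH1 P1=NH1 P2=NH1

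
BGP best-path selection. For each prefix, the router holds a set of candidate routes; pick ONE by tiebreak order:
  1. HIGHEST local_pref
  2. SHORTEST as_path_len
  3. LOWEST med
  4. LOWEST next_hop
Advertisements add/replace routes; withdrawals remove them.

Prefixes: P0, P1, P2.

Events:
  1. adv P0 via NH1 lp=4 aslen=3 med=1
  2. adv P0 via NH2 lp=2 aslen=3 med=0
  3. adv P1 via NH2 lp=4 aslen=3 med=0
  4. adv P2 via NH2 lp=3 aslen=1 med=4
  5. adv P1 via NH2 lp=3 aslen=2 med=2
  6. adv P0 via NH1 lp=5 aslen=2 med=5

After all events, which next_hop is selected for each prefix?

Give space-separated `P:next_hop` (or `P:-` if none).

Op 1: best P0=NH1 P1=- P2=-
Op 2: best P0=NH1 P1=- P2=-
Op 3: best P0=NH1 P1=NH2 P2=-
Op 4: best P0=NH1 P1=NH2 P2=NH2
Op 5: best P0=NH1 P1=NH2 P2=NH2
Op 6: best P0=NH1 P1=NH2 P2=NH2

Answer: P0:NH1 P1:NH2 P2:NH2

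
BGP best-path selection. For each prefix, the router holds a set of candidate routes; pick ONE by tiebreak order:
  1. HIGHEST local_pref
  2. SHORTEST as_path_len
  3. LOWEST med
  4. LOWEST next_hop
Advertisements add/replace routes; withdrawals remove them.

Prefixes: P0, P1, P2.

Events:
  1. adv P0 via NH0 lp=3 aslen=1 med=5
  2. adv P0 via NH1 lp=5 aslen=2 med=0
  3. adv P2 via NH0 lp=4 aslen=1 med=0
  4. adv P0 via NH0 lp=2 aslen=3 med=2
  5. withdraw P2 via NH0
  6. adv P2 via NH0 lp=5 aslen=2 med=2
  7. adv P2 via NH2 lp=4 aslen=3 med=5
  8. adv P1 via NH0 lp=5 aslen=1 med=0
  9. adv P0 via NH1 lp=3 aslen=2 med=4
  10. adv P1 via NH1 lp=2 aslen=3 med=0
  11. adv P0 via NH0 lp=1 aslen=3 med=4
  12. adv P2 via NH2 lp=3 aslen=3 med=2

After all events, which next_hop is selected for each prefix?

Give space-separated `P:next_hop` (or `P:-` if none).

Answer: P0:NH1 P1:NH0 P2:NH0

Derivation:
Op 1: best P0=NH0 P1=- P2=-
Op 2: best P0=NH1 P1=- P2=-
Op 3: best P0=NH1 P1=- P2=NH0
Op 4: best P0=NH1 P1=- P2=NH0
Op 5: best P0=NH1 P1=- P2=-
Op 6: best P0=NH1 P1=- P2=NH0
Op 7: best P0=NH1 P1=- P2=NH0
Op 8: best P0=NH1 P1=NH0 P2=NH0
Op 9: best P0=NH1 P1=NH0 P2=NH0
Op 10: best P0=NH1 P1=NH0 P2=NH0
Op 11: best P0=NH1 P1=NH0 P2=NH0
Op 12: best P0=NH1 P1=NH0 P2=NH0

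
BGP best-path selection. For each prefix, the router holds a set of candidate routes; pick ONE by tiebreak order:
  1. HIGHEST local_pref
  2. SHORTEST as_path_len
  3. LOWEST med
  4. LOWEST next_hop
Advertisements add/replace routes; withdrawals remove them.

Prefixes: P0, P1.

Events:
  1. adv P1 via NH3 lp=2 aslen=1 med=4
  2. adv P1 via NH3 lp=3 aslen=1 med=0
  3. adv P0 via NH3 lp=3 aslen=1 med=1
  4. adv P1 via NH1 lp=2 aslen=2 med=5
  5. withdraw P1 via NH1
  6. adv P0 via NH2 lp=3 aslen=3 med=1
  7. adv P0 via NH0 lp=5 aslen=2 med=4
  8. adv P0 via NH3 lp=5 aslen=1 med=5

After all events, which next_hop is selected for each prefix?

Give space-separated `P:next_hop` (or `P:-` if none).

Op 1: best P0=- P1=NH3
Op 2: best P0=- P1=NH3
Op 3: best P0=NH3 P1=NH3
Op 4: best P0=NH3 P1=NH3
Op 5: best P0=NH3 P1=NH3
Op 6: best P0=NH3 P1=NH3
Op 7: best P0=NH0 P1=NH3
Op 8: best P0=NH3 P1=NH3

Answer: P0:NH3 P1:NH3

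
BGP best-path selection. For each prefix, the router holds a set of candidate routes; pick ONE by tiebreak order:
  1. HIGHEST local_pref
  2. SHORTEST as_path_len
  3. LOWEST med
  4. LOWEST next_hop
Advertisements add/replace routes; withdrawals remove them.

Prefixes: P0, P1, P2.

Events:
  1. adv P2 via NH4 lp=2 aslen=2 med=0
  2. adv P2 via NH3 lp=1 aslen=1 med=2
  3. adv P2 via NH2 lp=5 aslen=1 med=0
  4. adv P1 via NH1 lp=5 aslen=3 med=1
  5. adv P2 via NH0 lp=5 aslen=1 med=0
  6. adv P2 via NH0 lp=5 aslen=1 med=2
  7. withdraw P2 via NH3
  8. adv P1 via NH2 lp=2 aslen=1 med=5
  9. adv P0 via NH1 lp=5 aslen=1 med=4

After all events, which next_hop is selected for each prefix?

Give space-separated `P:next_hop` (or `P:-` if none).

Op 1: best P0=- P1=- P2=NH4
Op 2: best P0=- P1=- P2=NH4
Op 3: best P0=- P1=- P2=NH2
Op 4: best P0=- P1=NH1 P2=NH2
Op 5: best P0=- P1=NH1 P2=NH0
Op 6: best P0=- P1=NH1 P2=NH2
Op 7: best P0=- P1=NH1 P2=NH2
Op 8: best P0=- P1=NH1 P2=NH2
Op 9: best P0=NH1 P1=NH1 P2=NH2

Answer: P0:NH1 P1:NH1 P2:NH2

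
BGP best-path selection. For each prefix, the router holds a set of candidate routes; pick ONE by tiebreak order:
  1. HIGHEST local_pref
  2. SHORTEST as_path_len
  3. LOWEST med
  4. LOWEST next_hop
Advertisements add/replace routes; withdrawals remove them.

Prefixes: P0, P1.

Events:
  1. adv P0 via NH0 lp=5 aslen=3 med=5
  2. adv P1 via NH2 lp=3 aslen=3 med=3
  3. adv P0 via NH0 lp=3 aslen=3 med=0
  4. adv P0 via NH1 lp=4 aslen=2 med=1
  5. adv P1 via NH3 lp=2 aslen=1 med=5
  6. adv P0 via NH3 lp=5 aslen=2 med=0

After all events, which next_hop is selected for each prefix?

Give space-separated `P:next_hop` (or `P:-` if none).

Answer: P0:NH3 P1:NH2

Derivation:
Op 1: best P0=NH0 P1=-
Op 2: best P0=NH0 P1=NH2
Op 3: best P0=NH0 P1=NH2
Op 4: best P0=NH1 P1=NH2
Op 5: best P0=NH1 P1=NH2
Op 6: best P0=NH3 P1=NH2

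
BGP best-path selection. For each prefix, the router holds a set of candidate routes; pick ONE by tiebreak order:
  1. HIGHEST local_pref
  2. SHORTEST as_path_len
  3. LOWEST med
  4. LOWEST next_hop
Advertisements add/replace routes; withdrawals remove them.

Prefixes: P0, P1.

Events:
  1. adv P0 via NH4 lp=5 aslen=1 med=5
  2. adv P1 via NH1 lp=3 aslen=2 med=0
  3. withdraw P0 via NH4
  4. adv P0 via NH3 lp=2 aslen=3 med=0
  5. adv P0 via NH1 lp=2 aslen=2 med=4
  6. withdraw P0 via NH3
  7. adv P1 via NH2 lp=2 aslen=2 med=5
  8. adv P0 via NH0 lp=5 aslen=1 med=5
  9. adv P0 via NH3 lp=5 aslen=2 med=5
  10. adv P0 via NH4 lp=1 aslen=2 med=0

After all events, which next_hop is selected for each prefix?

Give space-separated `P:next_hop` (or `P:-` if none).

Op 1: best P0=NH4 P1=-
Op 2: best P0=NH4 P1=NH1
Op 3: best P0=- P1=NH1
Op 4: best P0=NH3 P1=NH1
Op 5: best P0=NH1 P1=NH1
Op 6: best P0=NH1 P1=NH1
Op 7: best P0=NH1 P1=NH1
Op 8: best P0=NH0 P1=NH1
Op 9: best P0=NH0 P1=NH1
Op 10: best P0=NH0 P1=NH1

Answer: P0:NH0 P1:NH1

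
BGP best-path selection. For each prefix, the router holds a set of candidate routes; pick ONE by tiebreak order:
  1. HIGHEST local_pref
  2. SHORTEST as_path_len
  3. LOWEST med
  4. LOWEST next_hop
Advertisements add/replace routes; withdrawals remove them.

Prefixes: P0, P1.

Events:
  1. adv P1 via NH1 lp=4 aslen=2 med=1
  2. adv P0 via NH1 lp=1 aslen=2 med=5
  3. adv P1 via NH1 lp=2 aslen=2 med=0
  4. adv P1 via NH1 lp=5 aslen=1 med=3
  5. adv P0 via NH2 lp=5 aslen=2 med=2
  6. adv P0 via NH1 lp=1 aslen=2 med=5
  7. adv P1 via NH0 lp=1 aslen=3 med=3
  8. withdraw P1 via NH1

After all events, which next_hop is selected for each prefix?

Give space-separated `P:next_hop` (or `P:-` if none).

Answer: P0:NH2 P1:NH0

Derivation:
Op 1: best P0=- P1=NH1
Op 2: best P0=NH1 P1=NH1
Op 3: best P0=NH1 P1=NH1
Op 4: best P0=NH1 P1=NH1
Op 5: best P0=NH2 P1=NH1
Op 6: best P0=NH2 P1=NH1
Op 7: best P0=NH2 P1=NH1
Op 8: best P0=NH2 P1=NH0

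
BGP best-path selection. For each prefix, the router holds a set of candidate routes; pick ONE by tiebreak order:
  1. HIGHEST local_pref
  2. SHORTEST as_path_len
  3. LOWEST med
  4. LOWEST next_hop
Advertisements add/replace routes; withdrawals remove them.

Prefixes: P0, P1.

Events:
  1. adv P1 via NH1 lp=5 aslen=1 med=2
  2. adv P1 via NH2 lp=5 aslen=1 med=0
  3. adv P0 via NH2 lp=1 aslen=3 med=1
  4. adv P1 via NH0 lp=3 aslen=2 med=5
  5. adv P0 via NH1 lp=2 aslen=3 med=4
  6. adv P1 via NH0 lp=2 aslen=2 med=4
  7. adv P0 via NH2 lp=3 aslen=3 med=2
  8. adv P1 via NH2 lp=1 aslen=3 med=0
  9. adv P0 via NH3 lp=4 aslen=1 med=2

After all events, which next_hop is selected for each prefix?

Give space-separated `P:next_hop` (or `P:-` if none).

Op 1: best P0=- P1=NH1
Op 2: best P0=- P1=NH2
Op 3: best P0=NH2 P1=NH2
Op 4: best P0=NH2 P1=NH2
Op 5: best P0=NH1 P1=NH2
Op 6: best P0=NH1 P1=NH2
Op 7: best P0=NH2 P1=NH2
Op 8: best P0=NH2 P1=NH1
Op 9: best P0=NH3 P1=NH1

Answer: P0:NH3 P1:NH1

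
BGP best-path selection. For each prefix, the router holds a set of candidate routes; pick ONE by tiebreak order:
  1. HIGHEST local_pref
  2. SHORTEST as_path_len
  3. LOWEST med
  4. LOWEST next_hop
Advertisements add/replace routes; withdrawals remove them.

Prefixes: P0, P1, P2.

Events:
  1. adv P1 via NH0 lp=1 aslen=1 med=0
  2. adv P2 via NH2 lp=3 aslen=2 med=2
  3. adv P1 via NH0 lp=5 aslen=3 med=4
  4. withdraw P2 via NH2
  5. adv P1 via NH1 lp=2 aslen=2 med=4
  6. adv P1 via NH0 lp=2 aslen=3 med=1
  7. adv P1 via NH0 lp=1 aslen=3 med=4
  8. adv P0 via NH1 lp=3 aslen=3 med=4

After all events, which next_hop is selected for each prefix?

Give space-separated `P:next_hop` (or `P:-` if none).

Op 1: best P0=- P1=NH0 P2=-
Op 2: best P0=- P1=NH0 P2=NH2
Op 3: best P0=- P1=NH0 P2=NH2
Op 4: best P0=- P1=NH0 P2=-
Op 5: best P0=- P1=NH0 P2=-
Op 6: best P0=- P1=NH1 P2=-
Op 7: best P0=- P1=NH1 P2=-
Op 8: best P0=NH1 P1=NH1 P2=-

Answer: P0:NH1 P1:NH1 P2:-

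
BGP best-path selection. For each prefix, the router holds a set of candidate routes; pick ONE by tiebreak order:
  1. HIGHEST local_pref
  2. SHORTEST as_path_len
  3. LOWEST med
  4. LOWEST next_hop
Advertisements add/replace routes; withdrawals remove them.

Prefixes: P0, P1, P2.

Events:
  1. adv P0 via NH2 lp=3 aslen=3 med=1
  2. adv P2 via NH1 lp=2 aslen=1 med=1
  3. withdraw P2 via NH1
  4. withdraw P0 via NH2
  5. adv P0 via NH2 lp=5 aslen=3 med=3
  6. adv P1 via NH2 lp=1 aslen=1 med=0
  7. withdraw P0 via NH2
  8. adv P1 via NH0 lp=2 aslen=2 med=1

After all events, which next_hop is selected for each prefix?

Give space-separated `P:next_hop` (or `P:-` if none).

Op 1: best P0=NH2 P1=- P2=-
Op 2: best P0=NH2 P1=- P2=NH1
Op 3: best P0=NH2 P1=- P2=-
Op 4: best P0=- P1=- P2=-
Op 5: best P0=NH2 P1=- P2=-
Op 6: best P0=NH2 P1=NH2 P2=-
Op 7: best P0=- P1=NH2 P2=-
Op 8: best P0=- P1=NH0 P2=-

Answer: P0:- P1:NH0 P2:-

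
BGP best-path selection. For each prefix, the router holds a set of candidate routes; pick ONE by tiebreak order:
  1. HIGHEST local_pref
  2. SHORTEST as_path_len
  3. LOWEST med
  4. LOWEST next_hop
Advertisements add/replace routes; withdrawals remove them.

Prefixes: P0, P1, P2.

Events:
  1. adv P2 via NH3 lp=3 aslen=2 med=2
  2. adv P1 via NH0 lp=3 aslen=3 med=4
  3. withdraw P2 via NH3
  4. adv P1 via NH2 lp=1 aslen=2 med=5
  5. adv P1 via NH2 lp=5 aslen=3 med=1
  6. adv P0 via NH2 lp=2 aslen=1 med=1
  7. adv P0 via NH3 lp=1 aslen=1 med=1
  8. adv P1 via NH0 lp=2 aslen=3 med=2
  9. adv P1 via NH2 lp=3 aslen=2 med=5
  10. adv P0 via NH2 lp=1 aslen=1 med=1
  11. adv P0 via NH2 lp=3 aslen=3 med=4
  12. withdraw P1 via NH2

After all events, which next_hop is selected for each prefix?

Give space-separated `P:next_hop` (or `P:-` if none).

Answer: P0:NH2 P1:NH0 P2:-

Derivation:
Op 1: best P0=- P1=- P2=NH3
Op 2: best P0=- P1=NH0 P2=NH3
Op 3: best P0=- P1=NH0 P2=-
Op 4: best P0=- P1=NH0 P2=-
Op 5: best P0=- P1=NH2 P2=-
Op 6: best P0=NH2 P1=NH2 P2=-
Op 7: best P0=NH2 P1=NH2 P2=-
Op 8: best P0=NH2 P1=NH2 P2=-
Op 9: best P0=NH2 P1=NH2 P2=-
Op 10: best P0=NH2 P1=NH2 P2=-
Op 11: best P0=NH2 P1=NH2 P2=-
Op 12: best P0=NH2 P1=NH0 P2=-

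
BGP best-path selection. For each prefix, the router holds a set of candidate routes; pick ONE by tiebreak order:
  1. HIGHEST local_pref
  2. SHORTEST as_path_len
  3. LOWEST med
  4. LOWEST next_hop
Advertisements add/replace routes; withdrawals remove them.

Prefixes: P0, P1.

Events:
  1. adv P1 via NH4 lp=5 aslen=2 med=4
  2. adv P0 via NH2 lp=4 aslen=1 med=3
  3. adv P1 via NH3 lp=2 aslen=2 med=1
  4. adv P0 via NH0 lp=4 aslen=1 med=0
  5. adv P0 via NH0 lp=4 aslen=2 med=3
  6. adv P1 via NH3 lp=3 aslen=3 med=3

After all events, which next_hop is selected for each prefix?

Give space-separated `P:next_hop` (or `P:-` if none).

Answer: P0:NH2 P1:NH4

Derivation:
Op 1: best P0=- P1=NH4
Op 2: best P0=NH2 P1=NH4
Op 3: best P0=NH2 P1=NH4
Op 4: best P0=NH0 P1=NH4
Op 5: best P0=NH2 P1=NH4
Op 6: best P0=NH2 P1=NH4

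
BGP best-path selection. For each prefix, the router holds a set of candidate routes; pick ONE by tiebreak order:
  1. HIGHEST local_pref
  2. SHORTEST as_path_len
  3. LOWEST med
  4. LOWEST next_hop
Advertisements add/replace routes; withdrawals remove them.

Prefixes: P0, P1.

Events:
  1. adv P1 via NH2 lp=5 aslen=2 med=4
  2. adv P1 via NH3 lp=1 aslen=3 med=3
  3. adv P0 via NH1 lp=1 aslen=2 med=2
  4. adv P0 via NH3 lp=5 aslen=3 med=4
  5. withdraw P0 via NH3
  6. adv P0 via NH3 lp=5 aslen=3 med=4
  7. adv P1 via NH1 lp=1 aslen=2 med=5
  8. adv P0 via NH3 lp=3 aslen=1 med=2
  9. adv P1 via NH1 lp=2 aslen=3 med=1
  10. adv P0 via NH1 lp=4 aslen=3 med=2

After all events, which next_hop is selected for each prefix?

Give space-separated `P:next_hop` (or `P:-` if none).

Answer: P0:NH1 P1:NH2

Derivation:
Op 1: best P0=- P1=NH2
Op 2: best P0=- P1=NH2
Op 3: best P0=NH1 P1=NH2
Op 4: best P0=NH3 P1=NH2
Op 5: best P0=NH1 P1=NH2
Op 6: best P0=NH3 P1=NH2
Op 7: best P0=NH3 P1=NH2
Op 8: best P0=NH3 P1=NH2
Op 9: best P0=NH3 P1=NH2
Op 10: best P0=NH1 P1=NH2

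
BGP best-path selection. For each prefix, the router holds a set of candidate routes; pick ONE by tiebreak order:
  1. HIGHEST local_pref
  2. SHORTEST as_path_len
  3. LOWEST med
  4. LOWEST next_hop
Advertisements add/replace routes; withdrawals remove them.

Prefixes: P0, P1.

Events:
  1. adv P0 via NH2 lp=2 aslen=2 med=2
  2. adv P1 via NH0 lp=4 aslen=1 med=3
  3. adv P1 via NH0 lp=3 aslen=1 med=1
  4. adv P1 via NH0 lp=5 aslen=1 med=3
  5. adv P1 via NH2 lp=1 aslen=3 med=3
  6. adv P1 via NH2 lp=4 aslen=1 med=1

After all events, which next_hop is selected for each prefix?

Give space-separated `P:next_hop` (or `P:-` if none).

Answer: P0:NH2 P1:NH0

Derivation:
Op 1: best P0=NH2 P1=-
Op 2: best P0=NH2 P1=NH0
Op 3: best P0=NH2 P1=NH0
Op 4: best P0=NH2 P1=NH0
Op 5: best P0=NH2 P1=NH0
Op 6: best P0=NH2 P1=NH0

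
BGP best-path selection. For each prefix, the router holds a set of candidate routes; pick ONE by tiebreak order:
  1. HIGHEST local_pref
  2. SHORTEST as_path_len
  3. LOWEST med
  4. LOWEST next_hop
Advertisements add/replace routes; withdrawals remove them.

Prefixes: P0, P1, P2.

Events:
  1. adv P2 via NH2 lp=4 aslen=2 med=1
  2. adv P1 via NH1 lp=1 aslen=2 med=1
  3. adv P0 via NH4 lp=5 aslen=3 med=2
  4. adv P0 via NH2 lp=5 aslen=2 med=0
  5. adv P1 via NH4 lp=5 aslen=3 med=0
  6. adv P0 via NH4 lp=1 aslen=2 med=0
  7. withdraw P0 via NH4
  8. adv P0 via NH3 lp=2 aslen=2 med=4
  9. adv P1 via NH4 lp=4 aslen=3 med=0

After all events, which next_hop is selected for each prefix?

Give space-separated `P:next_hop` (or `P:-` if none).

Op 1: best P0=- P1=- P2=NH2
Op 2: best P0=- P1=NH1 P2=NH2
Op 3: best P0=NH4 P1=NH1 P2=NH2
Op 4: best P0=NH2 P1=NH1 P2=NH2
Op 5: best P0=NH2 P1=NH4 P2=NH2
Op 6: best P0=NH2 P1=NH4 P2=NH2
Op 7: best P0=NH2 P1=NH4 P2=NH2
Op 8: best P0=NH2 P1=NH4 P2=NH2
Op 9: best P0=NH2 P1=NH4 P2=NH2

Answer: P0:NH2 P1:NH4 P2:NH2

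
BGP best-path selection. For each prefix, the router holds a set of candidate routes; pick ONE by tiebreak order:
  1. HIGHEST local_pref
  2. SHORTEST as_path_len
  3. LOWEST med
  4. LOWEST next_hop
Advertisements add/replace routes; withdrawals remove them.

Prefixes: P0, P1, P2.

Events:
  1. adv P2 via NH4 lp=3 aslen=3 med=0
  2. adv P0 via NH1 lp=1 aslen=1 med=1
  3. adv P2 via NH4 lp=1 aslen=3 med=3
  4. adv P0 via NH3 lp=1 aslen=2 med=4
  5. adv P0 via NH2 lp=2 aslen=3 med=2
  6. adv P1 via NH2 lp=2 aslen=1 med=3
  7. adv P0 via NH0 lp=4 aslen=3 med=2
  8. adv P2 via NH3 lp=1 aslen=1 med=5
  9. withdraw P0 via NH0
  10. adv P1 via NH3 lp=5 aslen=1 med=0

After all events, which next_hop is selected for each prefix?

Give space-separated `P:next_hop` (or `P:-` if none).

Answer: P0:NH2 P1:NH3 P2:NH3

Derivation:
Op 1: best P0=- P1=- P2=NH4
Op 2: best P0=NH1 P1=- P2=NH4
Op 3: best P0=NH1 P1=- P2=NH4
Op 4: best P0=NH1 P1=- P2=NH4
Op 5: best P0=NH2 P1=- P2=NH4
Op 6: best P0=NH2 P1=NH2 P2=NH4
Op 7: best P0=NH0 P1=NH2 P2=NH4
Op 8: best P0=NH0 P1=NH2 P2=NH3
Op 9: best P0=NH2 P1=NH2 P2=NH3
Op 10: best P0=NH2 P1=NH3 P2=NH3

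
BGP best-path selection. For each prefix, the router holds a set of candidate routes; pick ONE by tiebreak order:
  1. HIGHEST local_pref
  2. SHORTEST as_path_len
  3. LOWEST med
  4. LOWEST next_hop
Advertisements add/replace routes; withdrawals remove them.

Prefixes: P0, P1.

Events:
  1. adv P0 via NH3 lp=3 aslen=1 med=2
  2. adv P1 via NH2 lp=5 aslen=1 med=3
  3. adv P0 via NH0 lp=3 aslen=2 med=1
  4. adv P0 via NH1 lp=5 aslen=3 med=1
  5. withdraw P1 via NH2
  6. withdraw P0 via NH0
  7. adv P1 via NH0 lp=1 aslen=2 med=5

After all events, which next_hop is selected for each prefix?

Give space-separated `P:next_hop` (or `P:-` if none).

Op 1: best P0=NH3 P1=-
Op 2: best P0=NH3 P1=NH2
Op 3: best P0=NH3 P1=NH2
Op 4: best P0=NH1 P1=NH2
Op 5: best P0=NH1 P1=-
Op 6: best P0=NH1 P1=-
Op 7: best P0=NH1 P1=NH0

Answer: P0:NH1 P1:NH0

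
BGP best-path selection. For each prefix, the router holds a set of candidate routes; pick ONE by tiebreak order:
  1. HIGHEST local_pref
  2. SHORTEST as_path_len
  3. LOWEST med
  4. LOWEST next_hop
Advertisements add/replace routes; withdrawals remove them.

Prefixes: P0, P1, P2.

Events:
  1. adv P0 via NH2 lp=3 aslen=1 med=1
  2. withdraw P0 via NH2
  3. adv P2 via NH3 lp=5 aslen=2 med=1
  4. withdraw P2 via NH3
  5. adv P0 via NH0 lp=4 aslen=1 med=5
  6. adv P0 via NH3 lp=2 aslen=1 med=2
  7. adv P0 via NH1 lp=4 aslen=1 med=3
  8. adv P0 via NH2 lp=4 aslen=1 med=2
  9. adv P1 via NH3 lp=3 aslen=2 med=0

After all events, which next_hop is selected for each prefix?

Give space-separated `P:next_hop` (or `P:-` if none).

Op 1: best P0=NH2 P1=- P2=-
Op 2: best P0=- P1=- P2=-
Op 3: best P0=- P1=- P2=NH3
Op 4: best P0=- P1=- P2=-
Op 5: best P0=NH0 P1=- P2=-
Op 6: best P0=NH0 P1=- P2=-
Op 7: best P0=NH1 P1=- P2=-
Op 8: best P0=NH2 P1=- P2=-
Op 9: best P0=NH2 P1=NH3 P2=-

Answer: P0:NH2 P1:NH3 P2:-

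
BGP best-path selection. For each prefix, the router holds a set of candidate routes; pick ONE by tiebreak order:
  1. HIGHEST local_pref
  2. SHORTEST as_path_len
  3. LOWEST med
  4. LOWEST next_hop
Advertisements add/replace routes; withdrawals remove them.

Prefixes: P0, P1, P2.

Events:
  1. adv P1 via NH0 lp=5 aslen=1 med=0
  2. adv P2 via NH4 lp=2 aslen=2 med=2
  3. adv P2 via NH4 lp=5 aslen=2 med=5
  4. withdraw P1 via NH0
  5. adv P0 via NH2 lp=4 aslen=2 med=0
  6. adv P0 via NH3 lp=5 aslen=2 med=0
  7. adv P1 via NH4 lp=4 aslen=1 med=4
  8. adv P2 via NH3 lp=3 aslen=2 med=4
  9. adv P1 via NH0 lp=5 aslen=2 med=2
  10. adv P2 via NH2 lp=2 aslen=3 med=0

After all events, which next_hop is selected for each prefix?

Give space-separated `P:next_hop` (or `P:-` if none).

Op 1: best P0=- P1=NH0 P2=-
Op 2: best P0=- P1=NH0 P2=NH4
Op 3: best P0=- P1=NH0 P2=NH4
Op 4: best P0=- P1=- P2=NH4
Op 5: best P0=NH2 P1=- P2=NH4
Op 6: best P0=NH3 P1=- P2=NH4
Op 7: best P0=NH3 P1=NH4 P2=NH4
Op 8: best P0=NH3 P1=NH4 P2=NH4
Op 9: best P0=NH3 P1=NH0 P2=NH4
Op 10: best P0=NH3 P1=NH0 P2=NH4

Answer: P0:NH3 P1:NH0 P2:NH4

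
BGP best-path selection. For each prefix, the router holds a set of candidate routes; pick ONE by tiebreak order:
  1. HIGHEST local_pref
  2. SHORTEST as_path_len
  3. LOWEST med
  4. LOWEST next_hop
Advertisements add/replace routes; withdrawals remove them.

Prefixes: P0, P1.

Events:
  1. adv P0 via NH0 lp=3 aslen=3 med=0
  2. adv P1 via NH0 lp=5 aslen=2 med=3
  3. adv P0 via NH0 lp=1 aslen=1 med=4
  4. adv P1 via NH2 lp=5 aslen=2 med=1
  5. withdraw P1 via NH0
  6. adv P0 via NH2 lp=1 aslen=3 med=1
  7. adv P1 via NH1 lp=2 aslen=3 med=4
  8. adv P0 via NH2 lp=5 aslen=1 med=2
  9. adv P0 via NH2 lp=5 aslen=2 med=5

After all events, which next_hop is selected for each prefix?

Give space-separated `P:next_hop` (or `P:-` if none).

Op 1: best P0=NH0 P1=-
Op 2: best P0=NH0 P1=NH0
Op 3: best P0=NH0 P1=NH0
Op 4: best P0=NH0 P1=NH2
Op 5: best P0=NH0 P1=NH2
Op 6: best P0=NH0 P1=NH2
Op 7: best P0=NH0 P1=NH2
Op 8: best P0=NH2 P1=NH2
Op 9: best P0=NH2 P1=NH2

Answer: P0:NH2 P1:NH2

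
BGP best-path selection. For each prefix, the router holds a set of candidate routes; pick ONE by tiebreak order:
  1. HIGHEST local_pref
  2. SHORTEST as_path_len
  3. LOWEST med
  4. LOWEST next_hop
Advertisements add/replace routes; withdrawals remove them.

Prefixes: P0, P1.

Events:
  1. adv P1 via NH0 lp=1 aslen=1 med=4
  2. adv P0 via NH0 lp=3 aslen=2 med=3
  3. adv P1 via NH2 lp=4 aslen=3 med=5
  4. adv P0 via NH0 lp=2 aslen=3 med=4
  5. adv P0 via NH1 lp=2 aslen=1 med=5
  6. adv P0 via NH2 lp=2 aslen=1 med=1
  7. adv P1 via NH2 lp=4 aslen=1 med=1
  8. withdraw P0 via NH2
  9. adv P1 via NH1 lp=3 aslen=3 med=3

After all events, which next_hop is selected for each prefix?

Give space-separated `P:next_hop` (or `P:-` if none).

Answer: P0:NH1 P1:NH2

Derivation:
Op 1: best P0=- P1=NH0
Op 2: best P0=NH0 P1=NH0
Op 3: best P0=NH0 P1=NH2
Op 4: best P0=NH0 P1=NH2
Op 5: best P0=NH1 P1=NH2
Op 6: best P0=NH2 P1=NH2
Op 7: best P0=NH2 P1=NH2
Op 8: best P0=NH1 P1=NH2
Op 9: best P0=NH1 P1=NH2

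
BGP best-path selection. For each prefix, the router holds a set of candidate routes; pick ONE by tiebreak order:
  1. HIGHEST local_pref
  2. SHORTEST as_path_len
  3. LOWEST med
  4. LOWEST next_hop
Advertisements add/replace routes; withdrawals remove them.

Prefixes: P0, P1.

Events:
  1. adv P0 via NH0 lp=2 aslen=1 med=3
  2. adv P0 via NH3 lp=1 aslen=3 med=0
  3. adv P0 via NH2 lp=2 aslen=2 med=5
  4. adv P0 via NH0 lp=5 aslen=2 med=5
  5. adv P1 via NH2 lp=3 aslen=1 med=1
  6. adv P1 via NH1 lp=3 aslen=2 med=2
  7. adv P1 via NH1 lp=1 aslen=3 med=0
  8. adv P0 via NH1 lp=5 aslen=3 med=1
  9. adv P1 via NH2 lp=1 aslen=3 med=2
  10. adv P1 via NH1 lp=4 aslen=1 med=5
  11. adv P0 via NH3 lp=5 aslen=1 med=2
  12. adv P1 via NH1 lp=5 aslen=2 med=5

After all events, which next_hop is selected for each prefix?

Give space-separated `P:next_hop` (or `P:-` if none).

Op 1: best P0=NH0 P1=-
Op 2: best P0=NH0 P1=-
Op 3: best P0=NH0 P1=-
Op 4: best P0=NH0 P1=-
Op 5: best P0=NH0 P1=NH2
Op 6: best P0=NH0 P1=NH2
Op 7: best P0=NH0 P1=NH2
Op 8: best P0=NH0 P1=NH2
Op 9: best P0=NH0 P1=NH1
Op 10: best P0=NH0 P1=NH1
Op 11: best P0=NH3 P1=NH1
Op 12: best P0=NH3 P1=NH1

Answer: P0:NH3 P1:NH1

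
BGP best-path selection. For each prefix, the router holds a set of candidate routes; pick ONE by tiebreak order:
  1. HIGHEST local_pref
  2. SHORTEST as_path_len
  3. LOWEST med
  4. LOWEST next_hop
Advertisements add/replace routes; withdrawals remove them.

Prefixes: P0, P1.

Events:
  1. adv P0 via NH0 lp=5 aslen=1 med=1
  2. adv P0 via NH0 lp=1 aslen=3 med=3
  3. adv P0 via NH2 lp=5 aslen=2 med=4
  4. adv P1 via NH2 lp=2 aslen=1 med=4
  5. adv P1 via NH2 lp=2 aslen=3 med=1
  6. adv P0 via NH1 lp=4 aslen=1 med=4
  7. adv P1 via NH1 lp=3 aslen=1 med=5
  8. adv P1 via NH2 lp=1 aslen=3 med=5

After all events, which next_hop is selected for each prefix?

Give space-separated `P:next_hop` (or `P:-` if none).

Answer: P0:NH2 P1:NH1

Derivation:
Op 1: best P0=NH0 P1=-
Op 2: best P0=NH0 P1=-
Op 3: best P0=NH2 P1=-
Op 4: best P0=NH2 P1=NH2
Op 5: best P0=NH2 P1=NH2
Op 6: best P0=NH2 P1=NH2
Op 7: best P0=NH2 P1=NH1
Op 8: best P0=NH2 P1=NH1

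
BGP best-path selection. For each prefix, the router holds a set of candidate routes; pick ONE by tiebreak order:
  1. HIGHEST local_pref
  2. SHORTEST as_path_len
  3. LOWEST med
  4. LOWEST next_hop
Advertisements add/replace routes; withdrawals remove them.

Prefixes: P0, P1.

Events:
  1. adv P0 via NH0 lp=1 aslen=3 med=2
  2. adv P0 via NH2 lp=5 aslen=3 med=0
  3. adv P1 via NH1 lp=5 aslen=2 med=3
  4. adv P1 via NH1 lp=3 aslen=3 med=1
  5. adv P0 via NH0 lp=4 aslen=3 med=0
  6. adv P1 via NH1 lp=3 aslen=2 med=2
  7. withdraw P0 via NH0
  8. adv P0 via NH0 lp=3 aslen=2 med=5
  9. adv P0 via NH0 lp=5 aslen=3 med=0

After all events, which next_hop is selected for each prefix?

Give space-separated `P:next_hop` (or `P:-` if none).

Answer: P0:NH0 P1:NH1

Derivation:
Op 1: best P0=NH0 P1=-
Op 2: best P0=NH2 P1=-
Op 3: best P0=NH2 P1=NH1
Op 4: best P0=NH2 P1=NH1
Op 5: best P0=NH2 P1=NH1
Op 6: best P0=NH2 P1=NH1
Op 7: best P0=NH2 P1=NH1
Op 8: best P0=NH2 P1=NH1
Op 9: best P0=NH0 P1=NH1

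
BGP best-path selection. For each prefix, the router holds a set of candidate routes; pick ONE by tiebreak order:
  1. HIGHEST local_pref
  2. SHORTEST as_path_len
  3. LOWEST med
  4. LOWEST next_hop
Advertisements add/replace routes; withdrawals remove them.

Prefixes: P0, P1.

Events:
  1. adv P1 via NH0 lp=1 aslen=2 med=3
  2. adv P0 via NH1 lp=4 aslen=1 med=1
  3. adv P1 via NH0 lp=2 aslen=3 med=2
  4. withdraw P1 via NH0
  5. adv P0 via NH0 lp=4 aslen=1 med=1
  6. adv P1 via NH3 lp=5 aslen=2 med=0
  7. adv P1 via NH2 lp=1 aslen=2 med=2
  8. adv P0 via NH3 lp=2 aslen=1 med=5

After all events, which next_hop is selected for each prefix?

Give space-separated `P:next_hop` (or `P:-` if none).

Op 1: best P0=- P1=NH0
Op 2: best P0=NH1 P1=NH0
Op 3: best P0=NH1 P1=NH0
Op 4: best P0=NH1 P1=-
Op 5: best P0=NH0 P1=-
Op 6: best P0=NH0 P1=NH3
Op 7: best P0=NH0 P1=NH3
Op 8: best P0=NH0 P1=NH3

Answer: P0:NH0 P1:NH3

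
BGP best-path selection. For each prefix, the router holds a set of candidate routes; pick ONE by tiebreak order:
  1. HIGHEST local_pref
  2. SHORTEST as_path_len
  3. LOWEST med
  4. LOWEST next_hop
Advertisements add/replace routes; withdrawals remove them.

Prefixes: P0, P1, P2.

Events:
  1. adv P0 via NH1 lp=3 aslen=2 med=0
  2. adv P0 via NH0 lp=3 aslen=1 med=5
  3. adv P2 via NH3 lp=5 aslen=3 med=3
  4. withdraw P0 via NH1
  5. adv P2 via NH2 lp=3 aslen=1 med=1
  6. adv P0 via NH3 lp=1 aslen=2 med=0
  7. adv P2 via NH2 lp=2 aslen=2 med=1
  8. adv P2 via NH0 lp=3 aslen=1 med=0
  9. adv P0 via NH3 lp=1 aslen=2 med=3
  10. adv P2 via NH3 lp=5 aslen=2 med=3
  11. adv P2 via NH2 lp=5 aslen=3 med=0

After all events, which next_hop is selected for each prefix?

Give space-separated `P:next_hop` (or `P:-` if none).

Op 1: best P0=NH1 P1=- P2=-
Op 2: best P0=NH0 P1=- P2=-
Op 3: best P0=NH0 P1=- P2=NH3
Op 4: best P0=NH0 P1=- P2=NH3
Op 5: best P0=NH0 P1=- P2=NH3
Op 6: best P0=NH0 P1=- P2=NH3
Op 7: best P0=NH0 P1=- P2=NH3
Op 8: best P0=NH0 P1=- P2=NH3
Op 9: best P0=NH0 P1=- P2=NH3
Op 10: best P0=NH0 P1=- P2=NH3
Op 11: best P0=NH0 P1=- P2=NH3

Answer: P0:NH0 P1:- P2:NH3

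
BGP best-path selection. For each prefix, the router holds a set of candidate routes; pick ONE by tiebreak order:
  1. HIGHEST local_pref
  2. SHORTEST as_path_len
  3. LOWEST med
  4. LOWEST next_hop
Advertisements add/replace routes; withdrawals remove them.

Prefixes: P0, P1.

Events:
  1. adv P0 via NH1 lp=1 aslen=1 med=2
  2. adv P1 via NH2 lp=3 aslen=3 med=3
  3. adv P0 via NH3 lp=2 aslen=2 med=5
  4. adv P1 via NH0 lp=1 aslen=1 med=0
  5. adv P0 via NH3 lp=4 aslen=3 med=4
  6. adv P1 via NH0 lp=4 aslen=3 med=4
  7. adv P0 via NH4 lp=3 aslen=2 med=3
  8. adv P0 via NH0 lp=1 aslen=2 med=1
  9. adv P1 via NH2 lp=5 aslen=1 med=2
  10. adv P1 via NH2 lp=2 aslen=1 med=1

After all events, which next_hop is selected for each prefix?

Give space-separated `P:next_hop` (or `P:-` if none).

Answer: P0:NH3 P1:NH0

Derivation:
Op 1: best P0=NH1 P1=-
Op 2: best P0=NH1 P1=NH2
Op 3: best P0=NH3 P1=NH2
Op 4: best P0=NH3 P1=NH2
Op 5: best P0=NH3 P1=NH2
Op 6: best P0=NH3 P1=NH0
Op 7: best P0=NH3 P1=NH0
Op 8: best P0=NH3 P1=NH0
Op 9: best P0=NH3 P1=NH2
Op 10: best P0=NH3 P1=NH0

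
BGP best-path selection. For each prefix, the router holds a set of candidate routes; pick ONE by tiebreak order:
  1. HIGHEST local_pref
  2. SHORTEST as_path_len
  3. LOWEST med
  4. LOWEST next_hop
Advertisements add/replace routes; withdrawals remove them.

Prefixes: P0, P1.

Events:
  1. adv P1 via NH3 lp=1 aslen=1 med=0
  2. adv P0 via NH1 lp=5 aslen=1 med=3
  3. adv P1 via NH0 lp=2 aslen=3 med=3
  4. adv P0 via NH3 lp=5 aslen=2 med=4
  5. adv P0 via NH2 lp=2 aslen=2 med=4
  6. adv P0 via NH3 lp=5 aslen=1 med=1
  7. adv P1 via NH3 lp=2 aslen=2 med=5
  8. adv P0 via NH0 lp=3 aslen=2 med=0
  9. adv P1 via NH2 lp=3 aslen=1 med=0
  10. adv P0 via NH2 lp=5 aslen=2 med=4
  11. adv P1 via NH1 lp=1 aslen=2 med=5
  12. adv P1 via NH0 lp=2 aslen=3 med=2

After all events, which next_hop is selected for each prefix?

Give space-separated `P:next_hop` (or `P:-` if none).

Op 1: best P0=- P1=NH3
Op 2: best P0=NH1 P1=NH3
Op 3: best P0=NH1 P1=NH0
Op 4: best P0=NH1 P1=NH0
Op 5: best P0=NH1 P1=NH0
Op 6: best P0=NH3 P1=NH0
Op 7: best P0=NH3 P1=NH3
Op 8: best P0=NH3 P1=NH3
Op 9: best P0=NH3 P1=NH2
Op 10: best P0=NH3 P1=NH2
Op 11: best P0=NH3 P1=NH2
Op 12: best P0=NH3 P1=NH2

Answer: P0:NH3 P1:NH2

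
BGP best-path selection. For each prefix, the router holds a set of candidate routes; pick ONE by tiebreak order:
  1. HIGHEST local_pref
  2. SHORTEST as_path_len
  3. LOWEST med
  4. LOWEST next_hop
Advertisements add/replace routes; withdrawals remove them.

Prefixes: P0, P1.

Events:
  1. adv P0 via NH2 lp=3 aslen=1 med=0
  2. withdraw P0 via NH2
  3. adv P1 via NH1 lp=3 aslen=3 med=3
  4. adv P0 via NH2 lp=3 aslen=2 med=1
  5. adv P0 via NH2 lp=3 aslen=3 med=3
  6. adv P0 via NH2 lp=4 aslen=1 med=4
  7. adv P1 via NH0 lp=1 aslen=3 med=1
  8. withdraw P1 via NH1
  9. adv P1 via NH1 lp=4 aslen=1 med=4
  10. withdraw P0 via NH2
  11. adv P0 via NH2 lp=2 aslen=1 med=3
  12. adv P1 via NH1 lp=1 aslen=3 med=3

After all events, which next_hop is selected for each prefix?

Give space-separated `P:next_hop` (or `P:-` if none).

Answer: P0:NH2 P1:NH0

Derivation:
Op 1: best P0=NH2 P1=-
Op 2: best P0=- P1=-
Op 3: best P0=- P1=NH1
Op 4: best P0=NH2 P1=NH1
Op 5: best P0=NH2 P1=NH1
Op 6: best P0=NH2 P1=NH1
Op 7: best P0=NH2 P1=NH1
Op 8: best P0=NH2 P1=NH0
Op 9: best P0=NH2 P1=NH1
Op 10: best P0=- P1=NH1
Op 11: best P0=NH2 P1=NH1
Op 12: best P0=NH2 P1=NH0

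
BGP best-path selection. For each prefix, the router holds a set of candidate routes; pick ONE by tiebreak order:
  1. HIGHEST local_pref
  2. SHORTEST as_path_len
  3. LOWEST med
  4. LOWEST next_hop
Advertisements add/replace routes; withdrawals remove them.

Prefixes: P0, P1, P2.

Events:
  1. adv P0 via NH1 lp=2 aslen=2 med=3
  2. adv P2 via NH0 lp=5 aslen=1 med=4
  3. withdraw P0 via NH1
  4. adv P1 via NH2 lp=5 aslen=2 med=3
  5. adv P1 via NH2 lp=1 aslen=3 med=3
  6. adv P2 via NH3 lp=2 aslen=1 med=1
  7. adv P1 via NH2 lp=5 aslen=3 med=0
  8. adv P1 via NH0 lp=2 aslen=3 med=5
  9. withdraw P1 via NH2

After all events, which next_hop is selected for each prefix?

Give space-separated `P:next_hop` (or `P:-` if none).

Op 1: best P0=NH1 P1=- P2=-
Op 2: best P0=NH1 P1=- P2=NH0
Op 3: best P0=- P1=- P2=NH0
Op 4: best P0=- P1=NH2 P2=NH0
Op 5: best P0=- P1=NH2 P2=NH0
Op 6: best P0=- P1=NH2 P2=NH0
Op 7: best P0=- P1=NH2 P2=NH0
Op 8: best P0=- P1=NH2 P2=NH0
Op 9: best P0=- P1=NH0 P2=NH0

Answer: P0:- P1:NH0 P2:NH0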